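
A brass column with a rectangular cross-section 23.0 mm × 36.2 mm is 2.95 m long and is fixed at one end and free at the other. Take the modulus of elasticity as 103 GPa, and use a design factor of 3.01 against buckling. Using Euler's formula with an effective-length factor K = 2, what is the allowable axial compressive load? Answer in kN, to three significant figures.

P_allow = 0.356 kN

Buckling occurs about the weak axis: I_min = h·b³/12 = 36.2×23.0³/12 = 36700 mm⁴ (b = 23.0 mm is the smaller dimension).
Effective length L_e = KL = 2×2.95 m = 5900 mm.
Euler critical load P_cr = π²EI/L_e² = π²×103000×36700/5900² = 1072 N.
P_allow = P_cr/n = 1072/3.01 = 356.1 N.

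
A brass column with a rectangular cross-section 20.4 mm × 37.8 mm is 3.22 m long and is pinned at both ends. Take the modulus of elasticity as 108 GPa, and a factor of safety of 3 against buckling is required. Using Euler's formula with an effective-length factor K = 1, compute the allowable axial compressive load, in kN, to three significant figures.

P_allow = 0.916 kN

Buckling occurs about the weak axis: I_min = h·b³/12 = 37.8×20.4³/12 = 26740 mm⁴ (b = 20.4 mm is the smaller dimension).
Effective length L_e = KL = 1×3.22 m = 3220 mm.
Euler critical load P_cr = π²EI/L_e² = π²×108000×26740/3220² = 2749 N.
P_allow = P_cr/n = 2749/3 = 916.4 N.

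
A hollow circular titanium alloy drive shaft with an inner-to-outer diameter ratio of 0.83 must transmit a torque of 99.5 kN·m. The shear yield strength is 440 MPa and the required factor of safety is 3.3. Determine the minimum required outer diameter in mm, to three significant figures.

τ_allow = 440/3.3 = 133.3 MPa.
For a hollow shaft τ = 16T/[πd_o³(1−k⁴)] with k = 0.83, so 1−k⁴ = 0.5254.
d_o³ = 16T/[π τ_allow (1−k⁴)] = 16×9.9500×10^7/(π×133.3×0.5254) = 7.234×10^6 mm³.
d_o = 193.4 mm.

d_o = 193 mm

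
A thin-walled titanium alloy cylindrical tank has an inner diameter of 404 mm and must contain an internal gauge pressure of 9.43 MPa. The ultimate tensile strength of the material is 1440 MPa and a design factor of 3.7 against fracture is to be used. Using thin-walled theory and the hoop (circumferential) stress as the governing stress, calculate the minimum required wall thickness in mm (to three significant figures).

t = 4.89 mm

σ_allow = 1440/3.7 = 389.2 MPa.
Hoop stress σ_h = pD/(2t), so t = pD/(2σ_allow) = 9.43×404/(2×389.2) = 4.894 mm.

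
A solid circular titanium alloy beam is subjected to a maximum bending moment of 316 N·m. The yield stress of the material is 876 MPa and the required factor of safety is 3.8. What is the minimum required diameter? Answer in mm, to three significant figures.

σ_allow = 876/3.8 = 230.5 MPa.
For a solid circular section σ = 32M/(πd³), so d³ = 32M/(π σ_allow) = 32×316000/(π×230.5) = 13960 mm³.
d = 24.08 mm.

d = 24.1 mm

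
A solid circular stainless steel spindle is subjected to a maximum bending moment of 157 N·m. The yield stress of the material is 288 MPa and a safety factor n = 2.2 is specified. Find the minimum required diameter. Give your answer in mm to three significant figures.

σ_allow = 288/2.2 = 130.9 MPa.
For a solid circular section σ = 32M/(πd³), so d³ = 32M/(π σ_allow) = 32×157000/(π×130.9) = 12220 mm³.
d = 23.03 mm.

d = 23.0 mm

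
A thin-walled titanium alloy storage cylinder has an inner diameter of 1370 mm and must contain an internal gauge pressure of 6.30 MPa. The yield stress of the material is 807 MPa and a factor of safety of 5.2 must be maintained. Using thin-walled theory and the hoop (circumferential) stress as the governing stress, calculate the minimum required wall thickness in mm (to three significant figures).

σ_allow = 807/5.2 = 155.2 MPa.
Hoop stress σ_h = pD/(2t), so t = pD/(2σ_allow) = 6.30×1370/(2×155.2) = 27.81 mm.

t = 27.8 mm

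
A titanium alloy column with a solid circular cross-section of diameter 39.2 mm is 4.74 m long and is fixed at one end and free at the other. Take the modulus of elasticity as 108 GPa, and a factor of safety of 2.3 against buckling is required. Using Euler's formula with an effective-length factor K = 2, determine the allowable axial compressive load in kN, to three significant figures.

I = πd⁴/64 = π×39.2⁴/64 = 115900 mm⁴.
Effective length L_e = KL = 2×4.74 m = 9480 mm.
Euler critical load P_cr = π²EI/L_e² = π²×108000×115900/9480² = 1375 N.
P_allow = P_cr/n = 1375/2.3 = 597.7 N.

P_allow = 0.598 kN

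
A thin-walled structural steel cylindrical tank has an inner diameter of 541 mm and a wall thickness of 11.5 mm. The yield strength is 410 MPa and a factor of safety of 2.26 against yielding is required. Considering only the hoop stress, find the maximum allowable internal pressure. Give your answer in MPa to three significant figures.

σ_allow = 410/2.26 = 181.4 MPa.
σ_h = pD/(2t) → p_allow = 2σ_allow t/D = 2×181.4×11.5/541 = 7.713 MPa.

p_allow = 7.71 MPa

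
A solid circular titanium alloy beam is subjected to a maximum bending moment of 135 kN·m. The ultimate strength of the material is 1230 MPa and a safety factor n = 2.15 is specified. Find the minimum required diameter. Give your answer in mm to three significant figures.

d = 134 mm

σ_allow = 1230/2.15 = 572.1 MPa.
For a solid circular section σ = 32M/(πd³), so d³ = 32M/(π σ_allow) = 32×1.3500×10^8/(π×572.1) = 2.404×10^6 mm³.
d = 134.0 mm.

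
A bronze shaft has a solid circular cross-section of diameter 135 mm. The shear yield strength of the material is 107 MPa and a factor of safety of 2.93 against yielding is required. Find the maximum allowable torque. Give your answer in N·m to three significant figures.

T_allow = 17600 N·m

τ_allow = 107/2.93 = 36.52 MPa.
For a solid shaft T_allow = τ_allow·πd³/16; πd³/16 = π×135³/16 = 483100 mm³.
T_allow = 36.52×483100 = 1.764×10^7 N·mm = 17640 N·m.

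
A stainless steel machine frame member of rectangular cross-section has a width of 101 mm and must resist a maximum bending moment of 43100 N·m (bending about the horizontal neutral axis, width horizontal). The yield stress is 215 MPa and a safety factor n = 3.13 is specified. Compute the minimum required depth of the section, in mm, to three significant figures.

h = 193 mm

σ_allow = 215/3.13 = 68.69 MPa.
For a rectangular section σ = 6M/(bh²), so h² = 6M/(b σ_allow) = 6×4.3100×10^7/(101×68.69) = 37270 mm².
h = 193.1 mm.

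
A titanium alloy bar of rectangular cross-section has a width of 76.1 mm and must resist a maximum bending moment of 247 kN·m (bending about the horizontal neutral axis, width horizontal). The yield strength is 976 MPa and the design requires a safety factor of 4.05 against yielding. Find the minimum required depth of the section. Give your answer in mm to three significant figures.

σ_allow = 976/4.05 = 241.0 MPa.
For a rectangular section σ = 6M/(bh²), so h² = 6M/(b σ_allow) = 6×2.4700×10^8/(76.1×241.0) = 80810 mm².
h = 284.3 mm.

h = 284 mm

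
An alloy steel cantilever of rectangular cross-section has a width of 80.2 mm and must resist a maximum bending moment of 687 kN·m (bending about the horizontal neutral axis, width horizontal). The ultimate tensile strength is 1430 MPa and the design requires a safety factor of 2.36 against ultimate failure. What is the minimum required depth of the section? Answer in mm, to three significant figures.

σ_allow = 1430/2.36 = 605.9 MPa.
For a rectangular section σ = 6M/(bh²), so h² = 6M/(b σ_allow) = 6×6.8700×10^8/(80.2×605.9) = 84820 mm².
h = 291.2 mm.

h = 291 mm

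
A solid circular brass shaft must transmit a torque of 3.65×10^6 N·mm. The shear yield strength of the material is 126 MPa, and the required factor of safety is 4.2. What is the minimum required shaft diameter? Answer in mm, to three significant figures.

Allowable shear stress τ_allow = 126/4.2 = 30.00 MPa.
For a solid shaft τ = 16T/(πd³), so d³ = 16T/(π τ_allow) = 16×3650000/(π×30.00) = 619600 mm³.
d = (619600)^(1/3) = 85.25 mm.

d = 85.3 mm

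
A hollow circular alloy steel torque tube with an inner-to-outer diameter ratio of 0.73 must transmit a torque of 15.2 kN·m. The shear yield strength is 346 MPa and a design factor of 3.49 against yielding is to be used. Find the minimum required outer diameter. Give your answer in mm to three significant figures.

d_o = 103 mm

τ_allow = 346/3.49 = 99.14 MPa.
For a hollow shaft τ = 16T/[πd_o³(1−k⁴)] with k = 0.73, so 1−k⁴ = 0.7160.
d_o³ = 16T/[π τ_allow (1−k⁴)] = 16×1.5200×10^7/(π×99.14×0.7160) = 1.091×10^6 mm³.
d_o = 102.9 mm.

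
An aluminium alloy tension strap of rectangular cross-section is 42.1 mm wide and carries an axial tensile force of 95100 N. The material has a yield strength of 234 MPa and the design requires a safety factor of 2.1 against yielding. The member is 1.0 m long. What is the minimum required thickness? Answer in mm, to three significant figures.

t = 20.3 mm

σ_allow = 234/2.1 = 111.4 MPa.
Required area A = F/σ_allow = 95100/111.4 = 853.5 mm².
t = A/w = 853.5/42.1 = 20.27 mm.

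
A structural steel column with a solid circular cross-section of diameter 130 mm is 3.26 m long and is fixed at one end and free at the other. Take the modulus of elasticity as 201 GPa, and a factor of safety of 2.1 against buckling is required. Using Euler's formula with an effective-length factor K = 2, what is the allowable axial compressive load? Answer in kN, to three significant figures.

P_allow = 312 kN

I = πd⁴/64 = π×130⁴/64 = 1.402×10^7 mm⁴.
Effective length L_e = KL = 2×3.26 m = 6520 mm.
Euler critical load P_cr = π²EI/L_e² = π²×201000×1.402×10^7/6520² = 654300 N.
P_allow = P_cr/n = 654300/2.1 = 311500 N.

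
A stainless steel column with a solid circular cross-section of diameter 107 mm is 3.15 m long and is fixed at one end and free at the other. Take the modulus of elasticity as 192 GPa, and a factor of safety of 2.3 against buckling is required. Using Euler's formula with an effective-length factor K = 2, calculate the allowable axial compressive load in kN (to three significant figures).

I = πd⁴/64 = π×107⁴/64 = 6.434×10^6 mm⁴.
Effective length L_e = KL = 2×3.15 m = 6300 mm.
Euler critical load P_cr = π²EI/L_e² = π²×192000×6.434×10^6/6300² = 307200 N.
P_allow = P_cr/n = 307200/2.3 = 133600 N.

P_allow = 134 kN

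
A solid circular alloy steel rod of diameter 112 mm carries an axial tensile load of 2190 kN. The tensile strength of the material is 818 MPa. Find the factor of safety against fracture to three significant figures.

n = 3.68

A = πd²/4 = 9852 mm².
σ = F/A = 2190000/9852 = 222.3 MPa.
n = 818/222.3 = 3.680.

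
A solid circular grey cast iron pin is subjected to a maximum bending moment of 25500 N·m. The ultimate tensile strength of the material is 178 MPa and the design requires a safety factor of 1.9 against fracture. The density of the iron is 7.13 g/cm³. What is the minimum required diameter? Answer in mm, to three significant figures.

d = 140 mm

σ_allow = 178/1.9 = 93.68 MPa.
For a solid circular section σ = 32M/(πd³), so d³ = 32M/(π σ_allow) = 32×2.5500×10^7/(π×93.68) = 2.773×10^6 mm³.
d = 140.5 mm.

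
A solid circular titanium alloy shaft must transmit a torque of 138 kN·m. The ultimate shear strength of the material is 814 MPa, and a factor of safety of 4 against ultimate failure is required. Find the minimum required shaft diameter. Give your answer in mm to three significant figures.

d = 151 mm

Allowable shear stress τ_allow = 814/4 = 203.5 MPa.
For a solid shaft τ = 16T/(πd³), so d³ = 16T/(π τ_allow) = 16×1.3800×10^8/(π×203.5) = 3.454×10^6 mm³.
d = (3.454×10^6)^(1/3) = 151.2 mm.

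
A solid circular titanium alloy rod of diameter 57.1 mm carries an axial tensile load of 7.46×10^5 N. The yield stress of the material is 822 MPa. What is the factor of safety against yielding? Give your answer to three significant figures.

A = πd²/4 = 2561 mm².
σ = F/A = 746000/2561 = 291.3 MPa.
n = 822/291.3 = 2.822.

n = 2.82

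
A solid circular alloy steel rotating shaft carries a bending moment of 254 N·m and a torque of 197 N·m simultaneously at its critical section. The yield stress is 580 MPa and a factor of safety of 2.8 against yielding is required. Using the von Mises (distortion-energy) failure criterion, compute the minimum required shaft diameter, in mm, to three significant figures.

d = 24.7 mm

σ_allow = σ_y/n = 580/2.8 = 207.1 MPa.
For a solid shaft σ_b = 32M/(πd³) and τ = 16T/(πd³), so the von Mises stress is σ' = (16/πd³)·√(4M²+3T²).
√(4M²+3T²) = √(4×(254000)² + 3×(197000)²) = 612000 N·mm.
d³ = 16×612000/(π×207.1) = 15050 mm³.
d = 24.69 mm.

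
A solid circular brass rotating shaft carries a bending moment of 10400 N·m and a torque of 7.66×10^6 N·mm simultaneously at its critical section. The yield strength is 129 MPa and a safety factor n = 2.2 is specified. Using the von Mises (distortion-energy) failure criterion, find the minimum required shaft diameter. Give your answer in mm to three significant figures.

σ_allow = σ_y/n = 129/2.2 = 58.64 MPa.
For a solid shaft σ_b = 32M/(πd³) and τ = 16T/(πd³), so the von Mises stress is σ' = (16/πd³)·√(4M²+3T²).
√(4M²+3T²) = √(4×(1.040×10^7)² + 3×(7.660×10^6)²) = 2.467×10^7 N·mm.
d³ = 16×2.467×10^7/(π×58.64) = 2.143×10^6 mm³.
d = 128.9 mm.

d = 129 mm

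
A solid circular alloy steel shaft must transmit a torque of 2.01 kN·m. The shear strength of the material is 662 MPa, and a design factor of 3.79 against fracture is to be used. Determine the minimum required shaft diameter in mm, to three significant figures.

d = 38.8 mm

Allowable shear stress τ_allow = 662/3.79 = 174.7 MPa.
For a solid shaft τ = 16T/(πd³), so d³ = 16T/(π τ_allow) = 16×2010000/(π×174.7) = 58610 mm³.
d = (58610)^(1/3) = 38.84 mm.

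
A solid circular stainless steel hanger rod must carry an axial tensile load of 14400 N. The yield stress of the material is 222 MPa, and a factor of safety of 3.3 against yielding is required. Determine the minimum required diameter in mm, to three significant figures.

d = 16.5 mm

Allowable stress σ_allow = 222/3.3 = 67.27 MPa.
Required area A = F/σ_allow = 14400/67.27 = 214.1 mm².
A = πd²/4 → d = √(4A/π) = 16.51 mm.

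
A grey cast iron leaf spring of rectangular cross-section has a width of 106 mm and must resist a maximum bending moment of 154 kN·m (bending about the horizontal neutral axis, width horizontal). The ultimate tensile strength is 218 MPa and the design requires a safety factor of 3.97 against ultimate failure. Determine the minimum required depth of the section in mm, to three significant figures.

σ_allow = 218/3.97 = 54.91 MPa.
For a rectangular section σ = 6M/(bh²), so h² = 6M/(b σ_allow) = 6×1.5400×10^8/(106×54.91) = 158700 mm².
h = 398.4 mm.

h = 398 mm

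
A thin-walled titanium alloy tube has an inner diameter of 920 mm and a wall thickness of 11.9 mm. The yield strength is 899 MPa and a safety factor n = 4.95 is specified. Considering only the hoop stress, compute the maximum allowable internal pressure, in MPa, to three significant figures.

σ_allow = 899/4.95 = 181.6 MPa.
σ_h = pD/(2t) → p_allow = 2σ_allow t/D = 2×181.6×11.9/920 = 4.698 MPa.

p_allow = 4.70 MPa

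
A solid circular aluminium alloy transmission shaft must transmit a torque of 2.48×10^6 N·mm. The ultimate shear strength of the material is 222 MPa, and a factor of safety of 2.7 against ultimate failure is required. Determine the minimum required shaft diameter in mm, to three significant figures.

Allowable shear stress τ_allow = 222/2.7 = 82.22 MPa.
For a solid shaft τ = 16T/(πd³), so d³ = 16T/(π τ_allow) = 16×2480000/(π×82.22) = 153600 mm³.
d = (153600)^(1/3) = 53.56 mm.

d = 53.6 mm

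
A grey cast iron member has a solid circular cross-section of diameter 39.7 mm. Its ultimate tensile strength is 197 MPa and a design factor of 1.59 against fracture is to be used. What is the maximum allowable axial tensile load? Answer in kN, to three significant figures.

F_allow = 153 kN

σ_allow = 197/1.59 = 123.9 MPa.
A = πd²/4 = π×39.7²/4 = 1238 mm².
F_allow = σ_allow × A = 123.9×1238 = 153400 N.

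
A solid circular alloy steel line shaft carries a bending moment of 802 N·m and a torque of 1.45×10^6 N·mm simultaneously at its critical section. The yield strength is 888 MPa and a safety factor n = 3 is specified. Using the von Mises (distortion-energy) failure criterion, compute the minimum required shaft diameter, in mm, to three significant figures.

σ_allow = σ_y/n = 888/3 = 296.0 MPa.
For a solid shaft σ_b = 32M/(πd³) and τ = 16T/(πd³), so the von Mises stress is σ' = (16/πd³)·√(4M²+3T²).
√(4M²+3T²) = √(4×(802000)² + 3×(1.450×10^6)²) = 2.980×10^6 N·mm.
d³ = 16×2.980×10^6/(π×296.0) = 51270 mm³.
d = 37.15 mm.

d = 37.2 mm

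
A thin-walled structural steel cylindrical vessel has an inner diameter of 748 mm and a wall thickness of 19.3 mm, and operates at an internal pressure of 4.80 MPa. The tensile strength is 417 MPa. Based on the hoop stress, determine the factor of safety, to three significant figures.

n = 4.48

σ_h = pD/(2t) = 4.80×748/(2×19.3) = 93.02 MPa.
n = 417/93.02 = 4.483.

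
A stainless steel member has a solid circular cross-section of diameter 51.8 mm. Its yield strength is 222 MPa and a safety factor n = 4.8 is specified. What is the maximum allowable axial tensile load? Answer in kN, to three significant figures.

σ_allow = 222/4.8 = 46.25 MPa.
A = πd²/4 = π×51.8²/4 = 2107 mm².
F_allow = σ_allow × A = 46.25×2107 = 97470 N.

F_allow = 97.5 kN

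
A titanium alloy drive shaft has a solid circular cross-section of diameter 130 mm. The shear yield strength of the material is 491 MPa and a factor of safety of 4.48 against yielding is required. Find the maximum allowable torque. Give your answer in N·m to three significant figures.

T_allow = 47300 N·m

τ_allow = 491/4.48 = 109.6 MPa.
For a solid shaft T_allow = τ_allow·πd³/16; πd³/16 = π×130³/16 = 431400 mm³.
T_allow = 109.6×431400 = 4.728×10^7 N·mm = 47280 N·m.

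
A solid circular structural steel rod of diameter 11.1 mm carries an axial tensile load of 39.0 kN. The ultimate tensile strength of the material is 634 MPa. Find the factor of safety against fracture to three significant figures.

A = πd²/4 = 96.77 mm².
σ = F/A = 39000/96.77 = 403.0 MPa.
n = 634/403.0 = 1.573.

n = 1.57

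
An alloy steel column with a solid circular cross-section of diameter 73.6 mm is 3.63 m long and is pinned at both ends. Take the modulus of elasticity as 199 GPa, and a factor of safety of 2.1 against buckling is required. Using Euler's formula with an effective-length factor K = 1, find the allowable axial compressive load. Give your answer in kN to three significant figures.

P_allow = 102 kN

I = πd⁴/64 = π×73.6⁴/64 = 1.440×10^6 mm⁴.
Effective length L_e = KL = 1×3.63 m = 3630 mm.
Euler critical load P_cr = π²EI/L_e² = π²×199000×1.440×10^6/3630² = 214700 N.
P_allow = P_cr/n = 214700/2.1 = 102200 N.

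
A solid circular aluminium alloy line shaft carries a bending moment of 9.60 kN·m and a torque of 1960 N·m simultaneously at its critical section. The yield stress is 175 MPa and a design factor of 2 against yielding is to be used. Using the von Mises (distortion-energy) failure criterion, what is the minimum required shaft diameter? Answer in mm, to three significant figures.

σ_allow = σ_y/n = 175/2 = 87.50 MPa.
For a solid shaft σ_b = 32M/(πd³) and τ = 16T/(πd³), so the von Mises stress is σ' = (16/πd³)·√(4M²+3T²).
√(4M²+3T²) = √(4×(9.600×10^6)² + 3×(1.960×10^6)²) = 1.950×10^7 N·mm.
d³ = 16×1.950×10^7/(π×87.50) = 1.135×10^6 mm³.
d = 104.3 mm.

d = 104 mm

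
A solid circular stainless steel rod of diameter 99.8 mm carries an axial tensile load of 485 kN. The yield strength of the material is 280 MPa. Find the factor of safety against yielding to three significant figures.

A = πd²/4 = 7823 mm².
σ = F/A = 485000/7823 = 62.00 MPa.
n = 280/62.00 = 4.516.

n = 4.52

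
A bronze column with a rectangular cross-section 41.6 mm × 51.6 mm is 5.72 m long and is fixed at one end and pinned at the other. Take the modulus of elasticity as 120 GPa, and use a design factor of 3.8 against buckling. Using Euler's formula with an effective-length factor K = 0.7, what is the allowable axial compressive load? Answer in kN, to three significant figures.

P_allow = 6.02 kN

Buckling occurs about the weak axis: I_min = h·b³/12 = 51.6×41.6³/12 = 309600 mm⁴ (b = 41.6 mm is the smaller dimension).
Effective length L_e = KL = 0.7×5.72 m = 4004 mm.
Euler critical load P_cr = π²EI/L_e² = π²×120000×309600/4004² = 22870 N.
P_allow = P_cr/n = 22870/3.8 = 6018 N.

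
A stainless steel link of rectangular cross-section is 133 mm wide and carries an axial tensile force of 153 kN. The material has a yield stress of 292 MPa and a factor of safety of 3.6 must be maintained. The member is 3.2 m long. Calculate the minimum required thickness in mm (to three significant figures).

t = 14.2 mm

σ_allow = 292/3.6 = 81.11 MPa.
Required area A = F/σ_allow = 153000/81.11 = 1886 mm².
t = A/w = 1886/133 = 14.18 mm.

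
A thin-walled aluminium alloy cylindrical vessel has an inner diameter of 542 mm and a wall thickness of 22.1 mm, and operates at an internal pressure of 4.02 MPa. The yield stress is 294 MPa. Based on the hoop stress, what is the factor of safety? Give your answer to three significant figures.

σ_h = pD/(2t) = 4.02×542/(2×22.1) = 49.30 MPa.
n = 294/49.30 = 5.964.

n = 5.96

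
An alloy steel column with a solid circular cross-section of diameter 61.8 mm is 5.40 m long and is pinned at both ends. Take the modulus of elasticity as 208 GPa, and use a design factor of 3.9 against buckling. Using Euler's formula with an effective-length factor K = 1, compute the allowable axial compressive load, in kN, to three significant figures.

P_allow = 12.9 kN

I = πd⁴/64 = π×61.8⁴/64 = 716000 mm⁴.
Effective length L_e = KL = 1×5.40 m = 5400 mm.
Euler critical load P_cr = π²EI/L_e² = π²×208000×716000/5400² = 50410 N.
P_allow = P_cr/n = 50410/3.9 = 12930 N.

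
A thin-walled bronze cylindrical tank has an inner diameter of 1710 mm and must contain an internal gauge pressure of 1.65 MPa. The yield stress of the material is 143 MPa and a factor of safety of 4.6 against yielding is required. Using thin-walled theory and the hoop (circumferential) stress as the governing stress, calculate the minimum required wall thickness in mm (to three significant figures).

t = 45.4 mm

σ_allow = 143/4.6 = 31.09 MPa.
Hoop stress σ_h = pD/(2t), so t = pD/(2σ_allow) = 1.65×1710/(2×31.09) = 45.38 mm.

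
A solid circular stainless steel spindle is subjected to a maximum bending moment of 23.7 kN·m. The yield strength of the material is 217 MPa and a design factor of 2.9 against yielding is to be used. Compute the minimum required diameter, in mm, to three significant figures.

d = 148 mm

σ_allow = 217/2.9 = 74.83 MPa.
For a solid circular section σ = 32M/(πd³), so d³ = 32M/(π σ_allow) = 32×2.3700×10^7/(π×74.83) = 3.226×10^6 mm³.
d = 147.8 mm.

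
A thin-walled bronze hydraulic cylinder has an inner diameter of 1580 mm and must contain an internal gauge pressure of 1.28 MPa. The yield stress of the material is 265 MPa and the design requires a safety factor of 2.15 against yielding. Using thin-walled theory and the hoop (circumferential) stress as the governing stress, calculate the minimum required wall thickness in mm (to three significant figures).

t = 8.20 mm

σ_allow = 265/2.15 = 123.3 MPa.
Hoop stress σ_h = pD/(2t), so t = pD/(2σ_allow) = 1.28×1580/(2×123.3) = 8.204 mm.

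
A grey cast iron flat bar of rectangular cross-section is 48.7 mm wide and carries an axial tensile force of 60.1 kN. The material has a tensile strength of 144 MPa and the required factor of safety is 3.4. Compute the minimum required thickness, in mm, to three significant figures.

σ_allow = 144/3.4 = 42.35 MPa.
Required area A = F/σ_allow = 60100/42.35 = 1419 mm².
t = A/w = 1419/48.7 = 29.14 mm.

t = 29.1 mm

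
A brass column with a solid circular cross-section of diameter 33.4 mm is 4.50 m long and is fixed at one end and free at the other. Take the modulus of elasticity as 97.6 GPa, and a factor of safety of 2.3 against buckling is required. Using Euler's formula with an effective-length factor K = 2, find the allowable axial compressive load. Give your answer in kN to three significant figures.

P_allow = 0.316 kN

I = πd⁴/64 = π×33.4⁴/64 = 61090 mm⁴.
Effective length L_e = KL = 2×4.50 m = 9000 mm.
Euler critical load P_cr = π²EI/L_e² = π²×97600×61090/9000² = 726.5 N.
P_allow = P_cr/n = 726.5/2.3 = 315.9 N.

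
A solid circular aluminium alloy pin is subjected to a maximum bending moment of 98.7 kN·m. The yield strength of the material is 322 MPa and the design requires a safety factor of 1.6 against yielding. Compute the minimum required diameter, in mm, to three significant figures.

d = 171 mm

σ_allow = 322/1.6 = 201.2 MPa.
For a solid circular section σ = 32M/(πd³), so d³ = 32M/(π σ_allow) = 32×9.8700×10^7/(π×201.2) = 4.996×10^6 mm³.
d = 170.9 mm.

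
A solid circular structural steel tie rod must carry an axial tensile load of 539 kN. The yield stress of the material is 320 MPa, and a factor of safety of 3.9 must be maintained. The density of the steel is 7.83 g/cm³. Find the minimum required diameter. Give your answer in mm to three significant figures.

d = 91.5 mm

Allowable stress σ_allow = 320/3.9 = 82.05 MPa.
Required area A = F/σ_allow = 539000/82.05 = 6569 mm².
A = πd²/4 → d = √(4A/π) = 91.45 mm.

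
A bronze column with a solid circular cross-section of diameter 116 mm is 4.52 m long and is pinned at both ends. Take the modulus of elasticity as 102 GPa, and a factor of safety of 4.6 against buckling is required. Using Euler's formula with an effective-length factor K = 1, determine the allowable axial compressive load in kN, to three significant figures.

I = πd⁴/64 = π×116⁴/64 = 8.888×10^6 mm⁴.
Effective length L_e = KL = 1×4.52 m = 4520 mm.
Euler critical load P_cr = π²EI/L_e² = π²×102000×8.888×10^6/4520² = 438000 N.
P_allow = P_cr/n = 438000/4.6 = 95210 N.

P_allow = 95.2 kN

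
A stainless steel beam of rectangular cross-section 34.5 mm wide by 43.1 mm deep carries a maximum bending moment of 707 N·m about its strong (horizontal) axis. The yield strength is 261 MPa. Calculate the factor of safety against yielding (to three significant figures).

n = 3.94

Section modulus S = bh²/6 = 34.5×43.1²/6 = 10680 mm³.
σ = M/S = 707000/10680 = 66.19 MPa.
n = 261/66.19 = 3.943.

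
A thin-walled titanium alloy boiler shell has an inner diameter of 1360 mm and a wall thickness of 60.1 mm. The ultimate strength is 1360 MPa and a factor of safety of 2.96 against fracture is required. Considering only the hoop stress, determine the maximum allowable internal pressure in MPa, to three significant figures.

p_allow = 40.6 MPa

σ_allow = 1360/2.96 = 459.5 MPa.
σ_h = pD/(2t) → p_allow = 2σ_allow t/D = 2×459.5×60.1/1360 = 40.61 MPa.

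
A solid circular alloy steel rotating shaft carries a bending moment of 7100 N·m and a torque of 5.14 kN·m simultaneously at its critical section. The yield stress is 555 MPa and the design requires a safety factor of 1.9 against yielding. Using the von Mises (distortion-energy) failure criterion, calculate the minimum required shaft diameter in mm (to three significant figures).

d = 66.4 mm

σ_allow = σ_y/n = 555/1.9 = 292.1 MPa.
For a solid shaft σ_b = 32M/(πd³) and τ = 16T/(πd³), so the von Mises stress is σ' = (16/πd³)·√(4M²+3T²).
√(4M²+3T²) = √(4×(7.100×10^6)² + 3×(5.140×10^6)²) = 1.676×10^7 N·mm.
d³ = 16×1.676×10^7/(π×292.1) = 292200 mm³.
d = 66.36 mm.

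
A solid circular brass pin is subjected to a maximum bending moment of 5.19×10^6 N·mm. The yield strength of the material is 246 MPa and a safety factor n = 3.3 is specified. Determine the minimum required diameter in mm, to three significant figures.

σ_allow = 246/3.3 = 74.55 MPa.
For a solid circular section σ = 32M/(πd³), so d³ = 32M/(π σ_allow) = 32×5190000/(π×74.55) = 709200 mm³.
d = 89.18 mm.

d = 89.2 mm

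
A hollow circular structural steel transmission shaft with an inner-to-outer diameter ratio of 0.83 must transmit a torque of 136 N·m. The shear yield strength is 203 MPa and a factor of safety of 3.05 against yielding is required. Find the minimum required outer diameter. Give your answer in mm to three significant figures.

τ_allow = 203/3.05 = 66.56 MPa.
For a hollow shaft τ = 16T/[πd_o³(1−k⁴)] with k = 0.83, so 1−k⁴ = 0.5254.
d_o³ = 16T/[π τ_allow (1−k⁴)] = 16×136000/(π×66.56×0.5254) = 19810 mm³.
d_o = 27.06 mm.

d_o = 27.1 mm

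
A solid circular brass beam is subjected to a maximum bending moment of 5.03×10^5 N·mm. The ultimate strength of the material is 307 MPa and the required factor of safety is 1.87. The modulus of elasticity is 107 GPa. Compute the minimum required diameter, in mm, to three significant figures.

σ_allow = 307/1.87 = 164.2 MPa.
For a solid circular section σ = 32M/(πd³), so d³ = 32M/(π σ_allow) = 32×503000/(π×164.2) = 31210 mm³.
d = 31.48 mm.

d = 31.5 mm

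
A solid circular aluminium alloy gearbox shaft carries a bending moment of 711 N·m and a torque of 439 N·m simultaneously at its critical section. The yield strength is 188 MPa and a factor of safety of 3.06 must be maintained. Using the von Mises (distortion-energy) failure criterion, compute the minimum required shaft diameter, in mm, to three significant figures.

d = 51.1 mm

σ_allow = σ_y/n = 188/3.06 = 61.44 MPa.
For a solid shaft σ_b = 32M/(πd³) and τ = 16T/(πd³), so the von Mises stress is σ' = (16/πd³)·√(4M²+3T²).
√(4M²+3T²) = √(4×(711000)² + 3×(439000)²) = 1.613×10^6 N·mm.
d³ = 16×1.613×10^6/(π×61.44) = 133700 mm³.
d = 51.13 mm.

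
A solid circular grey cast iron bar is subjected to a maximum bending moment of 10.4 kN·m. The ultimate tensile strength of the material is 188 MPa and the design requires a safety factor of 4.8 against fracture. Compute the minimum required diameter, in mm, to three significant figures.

d = 139 mm

σ_allow = 188/4.8 = 39.17 MPa.
For a solid circular section σ = 32M/(πd³), so d³ = 32M/(π σ_allow) = 32×1.0400×10^7/(π×39.17) = 2.705×10^6 mm³.
d = 139.3 mm.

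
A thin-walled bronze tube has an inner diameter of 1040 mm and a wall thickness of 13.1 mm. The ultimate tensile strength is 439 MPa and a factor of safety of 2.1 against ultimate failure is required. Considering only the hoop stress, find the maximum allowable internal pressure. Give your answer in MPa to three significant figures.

σ_allow = 439/2.1 = 209.0 MPa.
σ_h = pD/(2t) → p_allow = 2σ_allow t/D = 2×209.0×13.1/1040 = 5.266 MPa.

p_allow = 5.27 MPa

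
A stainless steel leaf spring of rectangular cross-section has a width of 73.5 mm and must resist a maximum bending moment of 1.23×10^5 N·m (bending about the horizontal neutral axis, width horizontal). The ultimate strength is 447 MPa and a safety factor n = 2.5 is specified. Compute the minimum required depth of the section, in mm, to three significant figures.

h = 237 mm

σ_allow = 447/2.5 = 178.8 MPa.
For a rectangular section σ = 6M/(bh²), so h² = 6M/(b σ_allow) = 6×1.2300×10^8/(73.5×178.8) = 56160 mm².
h = 237.0 mm.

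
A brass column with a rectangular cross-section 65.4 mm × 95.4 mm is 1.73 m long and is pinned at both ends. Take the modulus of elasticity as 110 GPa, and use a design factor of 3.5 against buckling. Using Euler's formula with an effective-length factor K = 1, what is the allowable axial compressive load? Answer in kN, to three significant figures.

Buckling occurs about the weak axis: I_min = h·b³/12 = 95.4×65.4³/12 = 2.224×10^6 mm⁴ (b = 65.4 mm is the smaller dimension).
Effective length L_e = KL = 1×1.73 m = 1730 mm.
Euler critical load P_cr = π²EI/L_e² = π²×110000×2.224×10^6/1730² = 806700 N.
P_allow = P_cr/n = 806700/3.5 = 230500 N.

P_allow = 230 kN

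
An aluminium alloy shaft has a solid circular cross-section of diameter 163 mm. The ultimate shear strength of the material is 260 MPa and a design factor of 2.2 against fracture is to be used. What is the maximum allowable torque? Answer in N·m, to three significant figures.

T_allow = 1.00×10^5 N·m

τ_allow = 260/2.2 = 118.2 MPa.
For a solid shaft T_allow = τ_allow·πd³/16; πd³/16 = π×163³/16 = 850300 mm³.
T_allow = 118.2×850300 = 1.005×10^8 N·mm = 100500 N·m.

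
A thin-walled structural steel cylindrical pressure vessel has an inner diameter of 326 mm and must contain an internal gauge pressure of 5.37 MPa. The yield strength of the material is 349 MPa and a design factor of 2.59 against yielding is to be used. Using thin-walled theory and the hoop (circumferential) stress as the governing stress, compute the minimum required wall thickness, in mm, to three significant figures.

t = 6.50 mm

σ_allow = 349/2.59 = 134.7 MPa.
Hoop stress σ_h = pD/(2t), so t = pD/(2σ_allow) = 5.37×326/(2×134.7) = 6.496 mm.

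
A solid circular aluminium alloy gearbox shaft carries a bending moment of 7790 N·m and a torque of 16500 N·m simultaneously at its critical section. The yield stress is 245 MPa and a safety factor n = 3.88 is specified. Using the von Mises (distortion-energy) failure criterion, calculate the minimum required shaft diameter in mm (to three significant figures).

σ_allow = σ_y/n = 245/3.88 = 63.14 MPa.
For a solid shaft σ_b = 32M/(πd³) and τ = 16T/(πd³), so the von Mises stress is σ' = (16/πd³)·√(4M²+3T²).
√(4M²+3T²) = √(4×(7.790×10^6)² + 3×(1.650×10^7)²) = 3.255×10^7 N·mm.
d³ = 16×3.255×10^7/(π×63.14) = 2.625×10^6 mm³.
d = 138.0 mm.

d = 138 mm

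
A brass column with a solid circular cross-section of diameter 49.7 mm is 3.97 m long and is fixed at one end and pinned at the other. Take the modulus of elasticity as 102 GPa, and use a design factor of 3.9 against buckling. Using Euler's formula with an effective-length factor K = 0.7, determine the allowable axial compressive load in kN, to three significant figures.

P_allow = 10.0 kN

I = πd⁴/64 = π×49.7⁴/64 = 299500 mm⁴.
Effective length L_e = KL = 0.7×3.97 m = 2779 mm.
Euler critical load P_cr = π²EI/L_e² = π²×102000×299500/2779² = 39040 N.
P_allow = P_cr/n = 39040/3.9 = 10010 N.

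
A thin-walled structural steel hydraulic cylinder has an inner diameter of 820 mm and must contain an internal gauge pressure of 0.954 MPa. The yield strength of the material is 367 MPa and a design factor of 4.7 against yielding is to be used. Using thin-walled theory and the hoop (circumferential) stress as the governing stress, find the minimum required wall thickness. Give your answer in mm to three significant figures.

σ_allow = 367/4.7 = 78.09 MPa.
Hoop stress σ_h = pD/(2t), so t = pD/(2σ_allow) = 0.954×820/(2×78.09) = 5.009 mm.

t = 5.01 mm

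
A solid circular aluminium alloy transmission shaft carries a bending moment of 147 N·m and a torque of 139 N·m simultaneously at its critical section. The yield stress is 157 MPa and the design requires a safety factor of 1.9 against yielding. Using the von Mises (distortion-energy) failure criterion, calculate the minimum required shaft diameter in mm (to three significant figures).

σ_allow = σ_y/n = 157/1.9 = 82.63 MPa.
For a solid shaft σ_b = 32M/(πd³) and τ = 16T/(πd³), so the von Mises stress is σ' = (16/πd³)·√(4M²+3T²).
√(4M²+3T²) = √(4×(147000)² + 3×(139000)²) = 380000 N·mm.
d³ = 16×380000/(π×82.63) = 23420 mm³.
d = 28.61 mm.

d = 28.6 mm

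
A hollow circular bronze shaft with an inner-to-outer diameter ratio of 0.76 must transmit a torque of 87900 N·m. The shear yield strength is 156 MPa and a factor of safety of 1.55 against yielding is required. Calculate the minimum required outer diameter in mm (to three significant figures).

τ_allow = 156/1.55 = 100.6 MPa.
For a hollow shaft τ = 16T/[πd_o³(1−k⁴)] with k = 0.76, so 1−k⁴ = 0.6664.
d_o³ = 16T/[π τ_allow (1−k⁴)] = 16×8.7900×10^7/(π×100.6×0.6664) = 6.675×10^6 mm³.
d_o = 188.3 mm.

d_o = 188 mm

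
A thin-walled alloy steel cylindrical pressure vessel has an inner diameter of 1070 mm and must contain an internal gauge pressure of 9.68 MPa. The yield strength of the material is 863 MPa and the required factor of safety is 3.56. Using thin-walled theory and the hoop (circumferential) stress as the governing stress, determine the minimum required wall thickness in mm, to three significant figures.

t = 21.4 mm

σ_allow = 863/3.56 = 242.4 MPa.
Hoop stress σ_h = pD/(2t), so t = pD/(2σ_allow) = 9.68×1070/(2×242.4) = 21.36 mm.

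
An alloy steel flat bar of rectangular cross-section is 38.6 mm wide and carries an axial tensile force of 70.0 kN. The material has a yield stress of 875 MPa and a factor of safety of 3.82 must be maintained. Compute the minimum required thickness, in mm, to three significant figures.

σ_allow = 875/3.82 = 229.1 MPa.
Required area A = F/σ_allow = 70000/229.1 = 305.6 mm².
t = A/w = 305.6/38.6 = 7.917 mm.

t = 7.92 mm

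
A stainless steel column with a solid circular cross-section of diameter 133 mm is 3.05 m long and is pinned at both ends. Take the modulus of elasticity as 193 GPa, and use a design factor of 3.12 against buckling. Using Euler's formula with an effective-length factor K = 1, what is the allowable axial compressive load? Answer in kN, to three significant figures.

I = πd⁴/64 = π×133⁴/64 = 1.536×10^7 mm⁴.
Effective length L_e = KL = 1×3.05 m = 3050 mm.
Euler critical load P_cr = π²EI/L_e² = π²×193000×1.536×10^7/3050² = 3.145×10^6 N.
P_allow = P_cr/n = 3.145×10^6/3.12 = 1.008×10^6 N.

P_allow = 1010 kN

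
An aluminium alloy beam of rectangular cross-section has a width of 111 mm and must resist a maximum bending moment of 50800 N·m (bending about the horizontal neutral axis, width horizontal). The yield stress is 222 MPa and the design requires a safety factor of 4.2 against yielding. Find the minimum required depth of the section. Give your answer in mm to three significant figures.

σ_allow = 222/4.2 = 52.86 MPa.
For a rectangular section σ = 6M/(bh²), so h² = 6M/(b σ_allow) = 6×5.0800×10^7/(111×52.86) = 51950 mm².
h = 227.9 mm.

h = 228 mm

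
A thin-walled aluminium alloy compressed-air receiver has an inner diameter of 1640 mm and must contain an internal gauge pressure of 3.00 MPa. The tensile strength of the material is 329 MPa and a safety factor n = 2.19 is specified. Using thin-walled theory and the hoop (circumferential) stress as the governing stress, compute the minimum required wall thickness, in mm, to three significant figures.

t = 16.4 mm

σ_allow = 329/2.19 = 150.2 MPa.
Hoop stress σ_h = pD/(2t), so t = pD/(2σ_allow) = 3.00×1640/(2×150.2) = 16.38 mm.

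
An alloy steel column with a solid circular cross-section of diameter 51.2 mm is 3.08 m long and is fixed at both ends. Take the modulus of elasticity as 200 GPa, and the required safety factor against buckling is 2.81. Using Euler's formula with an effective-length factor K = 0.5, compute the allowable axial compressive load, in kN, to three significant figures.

P_allow = 99.9 kN

I = πd⁴/64 = π×51.2⁴/64 = 337300 mm⁴.
Effective length L_e = KL = 0.5×3.08 m = 1540 mm.
Euler critical load P_cr = π²EI/L_e² = π²×200000×337300/1540² = 280800 N.
P_allow = P_cr/n = 280800/2.81 = 99920 N.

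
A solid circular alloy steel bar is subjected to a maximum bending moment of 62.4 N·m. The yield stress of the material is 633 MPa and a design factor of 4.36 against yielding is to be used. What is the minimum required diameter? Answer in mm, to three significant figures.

σ_allow = 633/4.36 = 145.2 MPa.
For a solid circular section σ = 32M/(πd³), so d³ = 32M/(π σ_allow) = 32×62400/(π×145.2) = 4378 mm³.
d = 16.36 mm.

d = 16.4 mm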